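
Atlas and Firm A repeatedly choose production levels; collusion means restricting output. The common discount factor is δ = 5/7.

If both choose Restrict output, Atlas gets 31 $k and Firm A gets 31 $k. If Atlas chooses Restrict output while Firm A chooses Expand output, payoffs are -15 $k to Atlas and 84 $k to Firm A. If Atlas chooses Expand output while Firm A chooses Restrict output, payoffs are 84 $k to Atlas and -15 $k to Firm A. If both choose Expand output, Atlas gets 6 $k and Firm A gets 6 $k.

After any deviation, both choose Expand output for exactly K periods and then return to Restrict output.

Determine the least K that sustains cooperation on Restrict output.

No profitable deviation requires (31−6)(δ+…+δ^K) ≥ 84−31, i.e. δ+…+δ^K ≥ 53/25 ≈ 2.1200.
With δ = 5/7, the partial sums are K=1: 0.7143, K=2: 1.2245, K=3: 1.5889, K=4: 1.8492, K=5: 2.0352, K=6: 2.1680.
K = 6 is the first length at which the sum reaches 2.1200.

6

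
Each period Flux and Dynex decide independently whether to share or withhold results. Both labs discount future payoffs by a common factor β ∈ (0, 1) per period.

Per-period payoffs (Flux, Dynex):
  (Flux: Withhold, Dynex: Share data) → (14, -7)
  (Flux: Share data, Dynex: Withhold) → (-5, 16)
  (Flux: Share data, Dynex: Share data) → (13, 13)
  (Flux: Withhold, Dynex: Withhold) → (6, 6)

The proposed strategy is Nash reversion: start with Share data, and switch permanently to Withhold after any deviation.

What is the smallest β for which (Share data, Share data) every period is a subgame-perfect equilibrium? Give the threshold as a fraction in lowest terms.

3/10

For Flux: deviation gain 14−13 = 1, per-period punishment loss 13−6 = 7. IC gives β ≥ 1/8.
For Dynex: gain 3, loss 7 per period, so β ≥ 3/10.
The tighter constraint is Dynex's, so cooperation needs β ≥ 3/10.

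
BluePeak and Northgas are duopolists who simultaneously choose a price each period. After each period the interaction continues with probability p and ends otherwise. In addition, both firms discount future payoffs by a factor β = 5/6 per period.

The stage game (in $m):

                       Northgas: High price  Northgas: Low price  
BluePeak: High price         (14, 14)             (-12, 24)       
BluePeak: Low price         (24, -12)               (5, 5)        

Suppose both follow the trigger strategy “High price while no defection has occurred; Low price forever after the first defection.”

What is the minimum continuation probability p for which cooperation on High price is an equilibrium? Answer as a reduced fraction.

With continuation probability p and discount β, the effective per-period discount factor is βp.
Grim-trigger IC: βp ≥ (24−14)/(24−5) = 10/19.
So p ≥ (10/19)/(5/6) = 12/19.

12/19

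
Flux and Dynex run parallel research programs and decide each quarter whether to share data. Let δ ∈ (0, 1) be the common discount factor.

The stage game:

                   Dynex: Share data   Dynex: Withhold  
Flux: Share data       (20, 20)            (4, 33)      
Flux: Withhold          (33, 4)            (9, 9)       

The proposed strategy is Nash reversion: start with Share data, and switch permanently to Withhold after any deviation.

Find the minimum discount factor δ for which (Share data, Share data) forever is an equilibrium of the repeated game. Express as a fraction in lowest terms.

13/24

20/(1−δ) ≥ 33 + 9δ/(1−δ)
20 ≥ 33 − 24δ
δ ≥ 13/24.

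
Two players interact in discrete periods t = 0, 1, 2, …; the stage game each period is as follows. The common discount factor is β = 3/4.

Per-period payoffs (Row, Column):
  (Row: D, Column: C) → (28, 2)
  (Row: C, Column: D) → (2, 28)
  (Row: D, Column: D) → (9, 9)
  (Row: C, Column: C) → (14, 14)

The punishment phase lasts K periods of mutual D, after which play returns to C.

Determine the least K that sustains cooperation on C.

No profitable deviation requires (14−9)(β+…+β^K) ≥ 28−14, i.e. β+…+β^K ≥ 14/5 ≈ 2.8000.
With β = 3/4, the partial sums are K=1: 0.7500, K=2: 1.3125, …, K=8: 2.6997, K=9: 2.7747, K=10: 2.8311.
K = 10 is the first length at which the sum reaches 2.8000.

10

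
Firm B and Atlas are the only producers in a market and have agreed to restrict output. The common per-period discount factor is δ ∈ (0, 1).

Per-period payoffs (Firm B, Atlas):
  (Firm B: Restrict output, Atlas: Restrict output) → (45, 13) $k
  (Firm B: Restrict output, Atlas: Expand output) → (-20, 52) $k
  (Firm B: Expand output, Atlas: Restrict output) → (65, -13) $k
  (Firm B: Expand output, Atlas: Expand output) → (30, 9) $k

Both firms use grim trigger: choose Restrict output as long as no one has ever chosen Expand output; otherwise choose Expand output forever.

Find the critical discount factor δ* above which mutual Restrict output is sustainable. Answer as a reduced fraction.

For Firm B: deviation gain 65−45 = 20, per-period punishment loss 45−30 = 15. IC gives δ ≥ 20/35 = 4/7.
For Atlas: gain 39, loss 4 per period, so δ ≥ 39/43.
The tighter constraint is Atlas's, so cooperation needs δ ≥ 39/43.

39/43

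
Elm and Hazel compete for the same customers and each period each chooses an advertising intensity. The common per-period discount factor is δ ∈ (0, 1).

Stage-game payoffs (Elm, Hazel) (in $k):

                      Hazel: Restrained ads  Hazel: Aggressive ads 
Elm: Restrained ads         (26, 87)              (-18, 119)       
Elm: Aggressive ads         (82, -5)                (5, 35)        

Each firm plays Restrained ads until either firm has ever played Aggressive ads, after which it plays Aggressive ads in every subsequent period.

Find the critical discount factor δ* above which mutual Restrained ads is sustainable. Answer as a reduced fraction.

8/11

Elm: cooperation gives 26 each period; deviation gives 82 once then 5 forever.
  26/(1−δ) ≥ 82 + 5δ/(1−δ) ⇒ δ ≥ 56/77 = 8/11.
Hazel: cooperation gives 87 each period; deviation gives 119 once then 35 forever.
  δ ≥ 32/84 = 8/21.
Both must hold, so the binding constraint is Elm's: δ ≥ 8/11.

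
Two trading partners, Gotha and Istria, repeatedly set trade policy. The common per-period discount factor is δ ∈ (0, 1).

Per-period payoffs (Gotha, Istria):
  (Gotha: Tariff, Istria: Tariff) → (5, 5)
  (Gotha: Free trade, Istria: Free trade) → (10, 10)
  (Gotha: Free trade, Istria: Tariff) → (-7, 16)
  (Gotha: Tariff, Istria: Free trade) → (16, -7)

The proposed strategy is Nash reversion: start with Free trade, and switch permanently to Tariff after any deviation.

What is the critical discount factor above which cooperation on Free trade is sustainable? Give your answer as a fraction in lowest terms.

6/11

Under grim trigger the critical discount factor is (T−C)/(T−P) with T = 16, C = 10, P = 5.
δ* = (16−10)/(16−5) = 6/11.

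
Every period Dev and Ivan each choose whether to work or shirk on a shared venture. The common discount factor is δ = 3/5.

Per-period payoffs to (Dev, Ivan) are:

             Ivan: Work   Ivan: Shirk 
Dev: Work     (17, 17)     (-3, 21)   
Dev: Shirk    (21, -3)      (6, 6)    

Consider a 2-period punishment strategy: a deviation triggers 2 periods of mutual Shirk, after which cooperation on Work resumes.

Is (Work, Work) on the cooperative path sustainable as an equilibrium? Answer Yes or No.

Yes

IC: δ+…+δ^2 ≥ (21−17)/(17−6) = 4/11.
At δ = 3/5: partial sum = 0.9600 ≥ 0.3636. Cooperation sustainable.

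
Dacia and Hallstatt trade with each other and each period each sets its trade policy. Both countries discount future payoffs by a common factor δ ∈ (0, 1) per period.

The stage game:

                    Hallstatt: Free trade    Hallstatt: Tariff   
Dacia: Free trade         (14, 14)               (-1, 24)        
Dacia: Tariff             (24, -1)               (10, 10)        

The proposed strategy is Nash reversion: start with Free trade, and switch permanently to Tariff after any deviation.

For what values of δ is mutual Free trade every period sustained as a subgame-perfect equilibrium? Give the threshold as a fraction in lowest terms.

5/7

14/(1−δ) ≥ 24 + 10δ/(1−δ)
14 ≥ 24 − 14δ
δ ≥ 10/14 = 5/7.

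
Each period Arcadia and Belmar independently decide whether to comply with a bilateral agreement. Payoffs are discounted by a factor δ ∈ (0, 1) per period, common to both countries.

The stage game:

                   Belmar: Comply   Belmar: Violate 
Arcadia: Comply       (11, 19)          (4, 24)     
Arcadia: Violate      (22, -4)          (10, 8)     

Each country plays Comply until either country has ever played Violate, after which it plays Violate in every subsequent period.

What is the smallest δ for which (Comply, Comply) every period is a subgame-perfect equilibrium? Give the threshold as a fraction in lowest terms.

11/12

For Arcadia: deviation gain 22−11 = 11, per-period punishment loss 11−10 = 1. IC gives δ ≥ 11/12.
For Belmar: gain 5, loss 11 per period, so δ ≥ 5/16.
The tighter constraint is Arcadia's, so cooperation needs δ ≥ 11/12.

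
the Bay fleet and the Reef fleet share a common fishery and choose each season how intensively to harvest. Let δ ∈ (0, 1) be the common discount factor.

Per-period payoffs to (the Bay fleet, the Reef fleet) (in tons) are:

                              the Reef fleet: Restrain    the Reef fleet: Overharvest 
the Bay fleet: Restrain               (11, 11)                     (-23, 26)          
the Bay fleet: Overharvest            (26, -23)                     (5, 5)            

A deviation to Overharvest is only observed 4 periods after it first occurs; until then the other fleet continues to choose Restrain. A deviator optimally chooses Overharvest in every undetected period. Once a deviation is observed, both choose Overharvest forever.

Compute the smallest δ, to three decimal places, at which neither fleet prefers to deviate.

A deviator earns 26 for 4 periods, then 5 forever; cooperating earns 11 forever. Multiplying the IC by (1−δ):
11 ≥ 26(1−δ^4) + 5δ^4, so 21·δ^4 ≥ 15 and δ^4 ≥ 5/7.
δ ≥ (5/7)^(1/4) ≈ 0.919.

0.919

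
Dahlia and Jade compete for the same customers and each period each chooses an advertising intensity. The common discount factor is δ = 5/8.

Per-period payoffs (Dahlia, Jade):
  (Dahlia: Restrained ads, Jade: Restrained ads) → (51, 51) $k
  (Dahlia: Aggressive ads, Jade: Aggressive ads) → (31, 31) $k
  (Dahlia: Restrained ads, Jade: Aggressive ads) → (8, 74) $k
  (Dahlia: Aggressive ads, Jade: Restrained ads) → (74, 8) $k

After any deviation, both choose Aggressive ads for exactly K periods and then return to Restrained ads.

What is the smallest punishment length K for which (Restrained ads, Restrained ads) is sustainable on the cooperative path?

Need Σ_{k=1}^{K} δ^k ≥ (74−51)/(51−31) = 1.1500 at δ = 5/8.
At K = 2 the sum is 1.0156 < 1.1500; at K = 3 it is 1.2598 ≥ 1.1500.
So the minimum punishment length is K = 3.

3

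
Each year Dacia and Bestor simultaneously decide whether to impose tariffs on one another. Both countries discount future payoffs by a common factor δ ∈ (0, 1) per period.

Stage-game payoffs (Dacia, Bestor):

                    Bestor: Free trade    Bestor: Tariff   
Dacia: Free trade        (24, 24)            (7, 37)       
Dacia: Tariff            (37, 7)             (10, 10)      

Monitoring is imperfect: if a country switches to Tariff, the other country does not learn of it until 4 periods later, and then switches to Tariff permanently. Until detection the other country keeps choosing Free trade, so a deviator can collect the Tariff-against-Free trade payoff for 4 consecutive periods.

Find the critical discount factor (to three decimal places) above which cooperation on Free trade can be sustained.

A deviator earns 37 for 4 periods, then 10 forever; cooperating earns 24 forever. Multiplying the IC by (1−δ):
24 ≥ 37(1−δ^4) + 10δ^4, so 27·δ^4 ≥ 13 and δ^4 ≥ 13/27.
δ ≥ (13/27)^(1/4) ≈ 0.833.

0.833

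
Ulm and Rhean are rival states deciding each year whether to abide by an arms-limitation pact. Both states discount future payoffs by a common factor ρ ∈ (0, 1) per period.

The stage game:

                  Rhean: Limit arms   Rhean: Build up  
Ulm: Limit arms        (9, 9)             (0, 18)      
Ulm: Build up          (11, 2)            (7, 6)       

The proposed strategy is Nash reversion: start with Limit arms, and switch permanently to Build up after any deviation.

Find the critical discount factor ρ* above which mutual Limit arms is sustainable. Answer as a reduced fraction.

3/4

Ulm's threshold: (11−9)/(11−7) = 1/2.
Rhean's threshold: (18−9)/(18−6) = 3/4.
1/2 < 3/4, so Rhean binds and ρ* = 3/4.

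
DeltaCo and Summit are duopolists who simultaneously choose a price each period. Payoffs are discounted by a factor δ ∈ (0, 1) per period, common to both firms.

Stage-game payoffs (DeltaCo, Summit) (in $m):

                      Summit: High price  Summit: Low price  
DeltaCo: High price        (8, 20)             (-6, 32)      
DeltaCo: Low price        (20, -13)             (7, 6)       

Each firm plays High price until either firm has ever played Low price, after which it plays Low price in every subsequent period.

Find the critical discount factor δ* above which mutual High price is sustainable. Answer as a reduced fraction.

DeltaCo's threshold: (20−8)/(20−7) = 12/13.
Summit's threshold: (32−20)/(32−6) = 6/13.
12/13 > 6/13, so DeltaCo binds and δ* = 12/13.

12/13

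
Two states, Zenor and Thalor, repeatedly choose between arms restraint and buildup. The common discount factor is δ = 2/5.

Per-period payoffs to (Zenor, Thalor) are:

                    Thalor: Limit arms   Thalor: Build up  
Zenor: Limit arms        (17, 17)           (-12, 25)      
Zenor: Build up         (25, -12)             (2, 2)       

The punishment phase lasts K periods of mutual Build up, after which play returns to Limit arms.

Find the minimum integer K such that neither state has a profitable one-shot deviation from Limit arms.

2

No profitable deviation requires (17−2)(δ+…+δ^K) ≥ 25−17, i.e. δ+…+δ^K ≥ 8/15 ≈ 0.5333.
With δ = 2/5, the partial sums are K=1: 0.4000, K=2: 0.5600.
K = 2 is the first length at which the sum reaches 0.5333.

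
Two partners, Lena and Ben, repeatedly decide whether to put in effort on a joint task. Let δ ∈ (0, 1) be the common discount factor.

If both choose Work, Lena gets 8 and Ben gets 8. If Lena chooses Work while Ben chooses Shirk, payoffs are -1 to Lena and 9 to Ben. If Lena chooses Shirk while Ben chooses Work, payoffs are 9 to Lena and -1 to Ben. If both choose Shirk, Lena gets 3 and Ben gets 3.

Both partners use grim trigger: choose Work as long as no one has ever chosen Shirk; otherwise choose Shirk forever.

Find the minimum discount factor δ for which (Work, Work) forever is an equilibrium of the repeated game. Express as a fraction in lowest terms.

1/6

Under grim trigger the critical discount factor is (T−C)/(T−P) with T = 9, C = 8, P = 3.
δ* = (9−8)/(9−3) = 1/6.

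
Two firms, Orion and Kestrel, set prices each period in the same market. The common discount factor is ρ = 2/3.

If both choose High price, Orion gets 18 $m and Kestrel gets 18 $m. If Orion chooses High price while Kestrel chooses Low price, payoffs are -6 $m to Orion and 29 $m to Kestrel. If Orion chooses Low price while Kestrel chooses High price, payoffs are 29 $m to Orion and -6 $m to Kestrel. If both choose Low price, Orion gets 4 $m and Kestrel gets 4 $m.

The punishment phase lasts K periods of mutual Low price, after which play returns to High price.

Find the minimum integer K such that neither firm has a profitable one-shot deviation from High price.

2

IC: ρ(1−ρ^K)/(1−ρ) ≥ (29−18)/(18−4) = 11/14.
With ρ = 2/3: need 1 − ρ^K ≥ 11/14·(1−2/3)/(2/3), i.e. ρ^K ≤ 0.6071.
Since (2/3)^1 = 0.6667 and (2/3)^2 = 0.4444, the smallest such K is 2.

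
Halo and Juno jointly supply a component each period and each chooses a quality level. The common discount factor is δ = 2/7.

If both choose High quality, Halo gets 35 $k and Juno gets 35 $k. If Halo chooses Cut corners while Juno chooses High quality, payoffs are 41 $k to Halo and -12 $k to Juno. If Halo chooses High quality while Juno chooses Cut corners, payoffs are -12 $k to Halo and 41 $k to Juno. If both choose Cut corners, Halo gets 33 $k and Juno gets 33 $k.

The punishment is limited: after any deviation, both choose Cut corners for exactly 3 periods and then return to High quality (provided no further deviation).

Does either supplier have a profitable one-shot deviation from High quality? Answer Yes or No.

Yes

Comparing payoff streams over the 4 periods until play realigns: cooperate → 35(1+δ+…+δ^3); deviate → 41 + 33(δ+…+δ^3).
Cooperation is sustained iff (35−33)(δ+…+δ^3) ≥ 41−35.
δ+…+δ^3 = 2/7·(1−(2/7)^3)/(1−2/7) = 0.3907, and (41−35)/(35−33) = 3.0000.
0.3907 < 3.0000, so cooperation is not sustainable.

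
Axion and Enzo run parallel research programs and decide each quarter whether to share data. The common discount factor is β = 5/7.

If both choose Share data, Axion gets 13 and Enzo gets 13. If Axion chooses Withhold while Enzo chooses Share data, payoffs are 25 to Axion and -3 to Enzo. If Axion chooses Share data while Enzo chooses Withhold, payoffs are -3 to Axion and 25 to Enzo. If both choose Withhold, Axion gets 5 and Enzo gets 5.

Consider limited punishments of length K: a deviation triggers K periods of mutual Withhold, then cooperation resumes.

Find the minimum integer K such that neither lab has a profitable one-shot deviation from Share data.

3

IC: β(1−β^K)/(1−β) ≥ (25−13)/(13−5) = 3/2.
With β = 5/7: need 1 − β^K ≥ 3/2·(1−5/7)/(5/7), i.e. β^K ≤ 0.4000.
Since (5/7)^2 = 0.5102 and (5/7)^3 = 0.3644, the smallest such K is 3.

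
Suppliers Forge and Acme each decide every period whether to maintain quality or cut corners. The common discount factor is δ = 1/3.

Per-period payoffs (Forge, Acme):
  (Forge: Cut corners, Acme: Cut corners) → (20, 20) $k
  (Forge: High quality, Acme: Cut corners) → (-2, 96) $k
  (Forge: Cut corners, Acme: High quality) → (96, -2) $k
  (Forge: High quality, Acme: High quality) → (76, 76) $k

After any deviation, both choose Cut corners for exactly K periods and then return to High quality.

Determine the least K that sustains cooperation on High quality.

2

No profitable deviation requires (76−20)(δ+…+δ^K) ≥ 96−76, i.e. δ+…+δ^K ≥ 5/14 ≈ 0.3571.
With δ = 1/3, the partial sums are K=1: 0.3333, K=2: 0.4444.
K = 2 is the first length at which the sum reaches 0.3571.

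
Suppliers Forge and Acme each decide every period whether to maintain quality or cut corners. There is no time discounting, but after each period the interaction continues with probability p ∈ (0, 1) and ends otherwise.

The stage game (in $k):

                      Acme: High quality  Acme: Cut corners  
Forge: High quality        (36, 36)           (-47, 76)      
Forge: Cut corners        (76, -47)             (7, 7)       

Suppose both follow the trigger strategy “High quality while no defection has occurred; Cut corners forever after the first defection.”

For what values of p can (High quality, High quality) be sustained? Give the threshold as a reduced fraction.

Expected cooperation value is 36 + p·36 + p²·36 + … = 36/(1−p); deviation gives 76 + p·7/(1−p).
36 ≥ 76(1−p) + 7p ⇒ 69p ≥ 40 ⇒ p ≥ 40/69.

40/69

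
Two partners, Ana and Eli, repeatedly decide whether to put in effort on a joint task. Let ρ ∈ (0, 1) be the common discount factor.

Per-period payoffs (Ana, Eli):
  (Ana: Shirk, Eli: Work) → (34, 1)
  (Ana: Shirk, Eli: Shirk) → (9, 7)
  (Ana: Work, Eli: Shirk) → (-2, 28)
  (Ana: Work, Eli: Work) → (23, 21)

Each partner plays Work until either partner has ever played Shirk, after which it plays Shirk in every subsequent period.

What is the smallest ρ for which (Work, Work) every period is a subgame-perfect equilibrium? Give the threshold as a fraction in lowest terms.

11/25

For Ana: deviation gain 34−23 = 11, per-period punishment loss 23−9 = 14. IC gives ρ ≥ 11/25.
For Eli: gain 7, loss 14 per period, so ρ ≥ 7/21 = 1/3.
The tighter constraint is Ana's, so cooperation needs ρ ≥ 11/25.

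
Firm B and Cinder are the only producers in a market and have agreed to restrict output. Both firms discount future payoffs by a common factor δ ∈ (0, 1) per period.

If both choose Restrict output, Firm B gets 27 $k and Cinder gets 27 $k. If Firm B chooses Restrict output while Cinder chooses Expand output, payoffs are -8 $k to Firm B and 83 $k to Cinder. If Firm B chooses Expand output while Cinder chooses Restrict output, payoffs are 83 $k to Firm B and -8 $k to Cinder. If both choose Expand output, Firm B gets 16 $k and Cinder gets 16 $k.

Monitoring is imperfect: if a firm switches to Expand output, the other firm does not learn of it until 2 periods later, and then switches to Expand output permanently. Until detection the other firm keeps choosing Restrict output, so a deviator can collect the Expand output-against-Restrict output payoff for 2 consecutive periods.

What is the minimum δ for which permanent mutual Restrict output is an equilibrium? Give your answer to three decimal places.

0.914

Deviating for the 2 undetected periods gains 83−27 = 56 per period over cooperation, then loses 27−16 = 11 per period forever once punishment starts.
Gain: 56(1 + δ + … + δ^1); loss: 11·δ^2/(1−δ).
No profitable deviation ⇔ 56(1−δ^2) ≤ 11·δ^2, i.e. δ^2 ≥ 56/(56+11) = 56/67.
Hence δ ≥ (56/67)^(1/2) ≈ 0.914.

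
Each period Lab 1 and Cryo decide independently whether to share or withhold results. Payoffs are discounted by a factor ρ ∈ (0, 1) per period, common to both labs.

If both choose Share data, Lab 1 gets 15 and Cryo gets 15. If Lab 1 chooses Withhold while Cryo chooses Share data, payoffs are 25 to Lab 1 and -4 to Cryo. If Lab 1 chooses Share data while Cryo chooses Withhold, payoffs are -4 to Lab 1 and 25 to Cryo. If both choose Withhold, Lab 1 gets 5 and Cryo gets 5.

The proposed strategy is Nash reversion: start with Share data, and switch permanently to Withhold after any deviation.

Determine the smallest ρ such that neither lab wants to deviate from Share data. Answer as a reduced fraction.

1/2

15/(1−ρ) ≥ 25 + 5ρ/(1−ρ)
15 ≥ 25 − 20ρ
ρ ≥ 10/20 = 1/2.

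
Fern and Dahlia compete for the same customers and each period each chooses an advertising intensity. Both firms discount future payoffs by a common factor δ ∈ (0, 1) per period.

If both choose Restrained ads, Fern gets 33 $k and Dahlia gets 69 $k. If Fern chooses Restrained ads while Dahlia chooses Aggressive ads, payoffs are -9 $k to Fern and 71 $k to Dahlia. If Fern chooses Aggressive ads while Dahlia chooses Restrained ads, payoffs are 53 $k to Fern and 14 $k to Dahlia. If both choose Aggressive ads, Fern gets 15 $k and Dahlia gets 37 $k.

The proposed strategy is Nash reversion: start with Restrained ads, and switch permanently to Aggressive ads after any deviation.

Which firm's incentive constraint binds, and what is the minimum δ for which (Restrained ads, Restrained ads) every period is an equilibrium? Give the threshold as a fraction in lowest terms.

Fern: cooperation gives 33 each period; deviation gives 53 once then 15 forever.
  33/(1−δ) ≥ 53 + 15δ/(1−δ) ⇒ δ ≥ 20/38 = 10/19.
Dahlia: cooperation gives 69 each period; deviation gives 71 once then 37 forever.
  δ ≥ 2/34 = 1/17.
Both must hold, so the binding constraint is Fern's: δ ≥ 10/19.

Fern; δ ≥ 10/19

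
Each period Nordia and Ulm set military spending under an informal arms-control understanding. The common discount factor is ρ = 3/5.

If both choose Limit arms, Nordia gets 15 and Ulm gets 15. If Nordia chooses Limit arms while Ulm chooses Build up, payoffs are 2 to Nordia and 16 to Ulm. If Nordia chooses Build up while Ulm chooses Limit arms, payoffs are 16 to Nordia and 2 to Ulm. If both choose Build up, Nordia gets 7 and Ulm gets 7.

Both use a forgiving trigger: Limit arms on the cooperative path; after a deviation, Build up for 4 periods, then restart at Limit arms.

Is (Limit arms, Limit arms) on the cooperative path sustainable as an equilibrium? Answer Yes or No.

Yes

Comparing payoff streams over the 5 periods until play realigns: cooperate → 15(1+ρ+…+ρ^4); deviate → 16 + 7(ρ+…+ρ^4).
Cooperation is sustained iff (15−7)(ρ+…+ρ^4) ≥ 16−15.
ρ+…+ρ^4 = 3/5·(1−(3/5)^4)/(1−3/5) = 1.3056, and (16−15)/(15−7) = 0.1250.
1.3056 ≥ 0.1250, so cooperation is sustainable.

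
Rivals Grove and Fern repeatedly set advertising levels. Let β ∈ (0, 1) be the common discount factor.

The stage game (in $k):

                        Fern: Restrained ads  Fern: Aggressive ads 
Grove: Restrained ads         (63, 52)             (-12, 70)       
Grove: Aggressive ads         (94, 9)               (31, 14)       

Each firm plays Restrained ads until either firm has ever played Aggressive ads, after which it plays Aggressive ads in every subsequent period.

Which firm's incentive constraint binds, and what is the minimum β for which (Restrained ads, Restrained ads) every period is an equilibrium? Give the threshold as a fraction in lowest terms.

Grove; β ≥ 31/63

For Grove: deviation gain 94−63 = 31, per-period punishment loss 63−31 = 32. IC gives β ≥ 31/63.
For Fern: gain 18, loss 38 per period, so β ≥ 18/56 = 9/28.
The tighter constraint is Grove's, so cooperation needs β ≥ 31/63.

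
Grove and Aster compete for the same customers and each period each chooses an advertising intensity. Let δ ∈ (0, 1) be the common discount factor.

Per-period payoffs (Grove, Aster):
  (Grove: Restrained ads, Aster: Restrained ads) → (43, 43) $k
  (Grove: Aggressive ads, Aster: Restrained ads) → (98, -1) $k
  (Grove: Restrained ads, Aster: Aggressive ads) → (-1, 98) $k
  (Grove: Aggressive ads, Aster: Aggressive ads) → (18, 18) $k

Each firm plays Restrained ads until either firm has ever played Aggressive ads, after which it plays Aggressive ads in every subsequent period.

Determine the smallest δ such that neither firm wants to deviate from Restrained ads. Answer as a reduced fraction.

11/16

Cooperation forever yields 43 each period: 43/(1−δ).
Deviating yields 98 once, then 18 forever: 98 + 18δ/(1−δ).
No profitable deviation requires 43/(1−δ) ≥ 98 + 18δ/(1−δ).
Multiplying by (1−δ): 43 ≥ 98(1−δ) + 18δ = 98 − 80δ.
So 80δ ≥ 55, i.e. δ ≥ 55/80 = 11/16.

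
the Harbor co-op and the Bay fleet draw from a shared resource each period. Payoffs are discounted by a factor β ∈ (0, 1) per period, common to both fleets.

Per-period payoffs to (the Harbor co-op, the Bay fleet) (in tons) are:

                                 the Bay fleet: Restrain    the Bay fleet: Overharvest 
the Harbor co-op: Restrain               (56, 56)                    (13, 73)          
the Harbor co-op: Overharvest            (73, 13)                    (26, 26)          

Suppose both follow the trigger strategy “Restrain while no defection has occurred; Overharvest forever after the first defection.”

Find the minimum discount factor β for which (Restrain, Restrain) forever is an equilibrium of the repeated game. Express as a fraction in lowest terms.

17/47

Cooperation forever yields 56 each period: 56/(1−β).
Deviating yields 73 once, then 26 forever: 73 + 26β/(1−β).
No profitable deviation requires 56/(1−β) ≥ 73 + 26β/(1−β).
Multiplying by (1−β): 56 ≥ 73(1−β) + 26β = 73 − 47β.
So 47β ≥ 17, i.e. β ≥ 17/47.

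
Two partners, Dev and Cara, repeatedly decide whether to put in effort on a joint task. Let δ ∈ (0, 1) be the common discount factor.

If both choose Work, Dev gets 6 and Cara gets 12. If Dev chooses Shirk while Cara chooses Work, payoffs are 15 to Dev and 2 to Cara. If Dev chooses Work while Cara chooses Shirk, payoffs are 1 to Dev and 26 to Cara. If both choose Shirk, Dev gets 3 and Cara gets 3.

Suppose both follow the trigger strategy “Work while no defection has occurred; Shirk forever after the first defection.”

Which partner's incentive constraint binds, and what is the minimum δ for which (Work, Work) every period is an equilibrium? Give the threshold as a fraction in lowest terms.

Dev; δ ≥ 3/4

For Dev: deviation gain 15−6 = 9, per-period punishment loss 6−3 = 3. IC gives δ ≥ 9/12 = 3/4.
For Cara: gain 14, loss 9 per period, so δ ≥ 14/23.
The tighter constraint is Dev's, so cooperation needs δ ≥ 3/4.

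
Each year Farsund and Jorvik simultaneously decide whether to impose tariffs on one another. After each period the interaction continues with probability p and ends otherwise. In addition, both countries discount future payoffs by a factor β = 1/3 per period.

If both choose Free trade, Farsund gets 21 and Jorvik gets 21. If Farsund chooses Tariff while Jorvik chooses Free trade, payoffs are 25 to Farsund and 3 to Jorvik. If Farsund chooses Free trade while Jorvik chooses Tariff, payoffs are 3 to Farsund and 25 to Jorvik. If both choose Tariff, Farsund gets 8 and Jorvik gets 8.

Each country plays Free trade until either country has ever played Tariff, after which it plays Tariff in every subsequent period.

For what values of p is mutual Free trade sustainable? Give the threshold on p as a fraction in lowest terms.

12/17

Expected continuation weight on next period's payoff is β·p = 1/3·p, which plays the role of the discount factor.
Cooperation requires 1/3·p ≥ (25−21)/(25−8) = 4/17, hence p ≥ 12/17.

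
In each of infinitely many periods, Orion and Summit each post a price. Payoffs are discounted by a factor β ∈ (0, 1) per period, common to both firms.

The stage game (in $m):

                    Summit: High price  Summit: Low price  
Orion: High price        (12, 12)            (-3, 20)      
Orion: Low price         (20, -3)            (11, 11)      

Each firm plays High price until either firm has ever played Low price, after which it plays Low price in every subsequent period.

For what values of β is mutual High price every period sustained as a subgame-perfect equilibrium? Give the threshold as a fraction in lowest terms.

8/9

Cooperation forever yields 12 each period: 12/(1−β).
Deviating yields 20 once, then 11 forever: 20 + 11β/(1−β).
No profitable deviation requires 12/(1−β) ≥ 20 + 11β/(1−β).
Multiplying by (1−β): 12 ≥ 20(1−β) + 11β = 20 − 9β.
So 9β ≥ 8, i.e. β ≥ 8/9.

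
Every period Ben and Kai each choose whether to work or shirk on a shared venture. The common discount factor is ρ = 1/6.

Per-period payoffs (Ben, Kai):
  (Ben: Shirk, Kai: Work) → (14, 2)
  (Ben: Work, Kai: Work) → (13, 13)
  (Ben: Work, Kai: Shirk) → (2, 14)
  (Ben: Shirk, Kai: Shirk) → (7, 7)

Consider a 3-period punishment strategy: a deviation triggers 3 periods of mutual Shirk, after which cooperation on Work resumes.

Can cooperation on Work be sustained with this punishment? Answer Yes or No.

IC: ρ+…+ρ^3 ≥ (14−13)/(13−7) = 1/6.
At ρ = 1/6: partial sum = 0.1991 ≥ 0.1667. Cooperation sustainable.

Yes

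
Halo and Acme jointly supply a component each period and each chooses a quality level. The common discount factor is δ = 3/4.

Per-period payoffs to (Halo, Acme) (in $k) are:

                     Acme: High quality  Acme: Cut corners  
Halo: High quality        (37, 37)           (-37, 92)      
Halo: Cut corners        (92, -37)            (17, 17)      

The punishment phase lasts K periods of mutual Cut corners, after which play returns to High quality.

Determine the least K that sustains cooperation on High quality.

9

IC: δ(1−δ^K)/(1−δ) ≥ (92−37)/(37−17) = 11/4.
With δ = 3/4: need 1 − δ^K ≥ 11/4·(1−3/4)/(3/4), i.e. δ^K ≤ 0.0833.
Since (3/4)^8 = 0.1001 and (3/4)^9 = 0.0751, the smallest such K is 9.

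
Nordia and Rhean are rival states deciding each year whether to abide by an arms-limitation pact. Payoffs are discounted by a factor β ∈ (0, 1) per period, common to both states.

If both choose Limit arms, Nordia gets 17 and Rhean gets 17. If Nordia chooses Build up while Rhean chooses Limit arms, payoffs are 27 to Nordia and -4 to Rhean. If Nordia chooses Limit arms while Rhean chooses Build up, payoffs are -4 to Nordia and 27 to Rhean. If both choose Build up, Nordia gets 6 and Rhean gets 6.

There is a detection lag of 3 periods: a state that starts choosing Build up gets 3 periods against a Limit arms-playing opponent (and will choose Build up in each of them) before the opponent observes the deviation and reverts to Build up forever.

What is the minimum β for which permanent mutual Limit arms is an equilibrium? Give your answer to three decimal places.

0.781

Deviating for the 3 undetected periods gains 27−17 = 10 per period over cooperation, then loses 17−6 = 11 per period forever once punishment starts.
Gain: 10(1 + β + … + β^2); loss: 11·β^3/(1−β).
No profitable deviation ⇔ 10(1−β^3) ≤ 11·β^3, i.e. β^3 ≥ 10/(10+11) = 10/21.
Hence β ≥ (10/21)^(1/3) ≈ 0.781.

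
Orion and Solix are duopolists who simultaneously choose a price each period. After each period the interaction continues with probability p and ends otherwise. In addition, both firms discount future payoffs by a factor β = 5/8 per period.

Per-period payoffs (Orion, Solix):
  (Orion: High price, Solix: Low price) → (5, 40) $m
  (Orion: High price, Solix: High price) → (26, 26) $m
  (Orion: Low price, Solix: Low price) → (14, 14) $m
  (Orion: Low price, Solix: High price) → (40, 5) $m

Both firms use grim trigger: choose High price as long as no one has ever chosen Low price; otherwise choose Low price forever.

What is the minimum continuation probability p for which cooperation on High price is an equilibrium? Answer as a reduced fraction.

Expected continuation weight on next period's payoff is β·p = 5/8·p, which plays the role of the discount factor.
Cooperation requires 5/8·p ≥ (40−26)/(40−14) = 7/13, hence p ≥ 56/65.

56/65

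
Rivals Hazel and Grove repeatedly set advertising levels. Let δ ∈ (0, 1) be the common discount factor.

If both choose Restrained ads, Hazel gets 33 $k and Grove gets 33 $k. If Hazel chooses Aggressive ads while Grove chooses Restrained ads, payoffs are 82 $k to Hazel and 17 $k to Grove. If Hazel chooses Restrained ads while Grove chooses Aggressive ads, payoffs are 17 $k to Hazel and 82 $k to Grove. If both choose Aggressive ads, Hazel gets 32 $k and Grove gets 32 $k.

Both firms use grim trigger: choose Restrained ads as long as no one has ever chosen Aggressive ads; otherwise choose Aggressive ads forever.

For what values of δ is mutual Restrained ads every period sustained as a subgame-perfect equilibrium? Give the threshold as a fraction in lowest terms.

One-period gain from deviating is 82 − 33 = 49. The loss is 33 − 32 = 1 in every subsequent period, with present value 1·δ/(1−δ).
Deviation is unprofitable when 1·δ/(1−δ) ≥ 49, i.e. δ/(1−δ) ≥ 49.
Equivalently δ ≥ 49/(49+1) = 49/50.

49/50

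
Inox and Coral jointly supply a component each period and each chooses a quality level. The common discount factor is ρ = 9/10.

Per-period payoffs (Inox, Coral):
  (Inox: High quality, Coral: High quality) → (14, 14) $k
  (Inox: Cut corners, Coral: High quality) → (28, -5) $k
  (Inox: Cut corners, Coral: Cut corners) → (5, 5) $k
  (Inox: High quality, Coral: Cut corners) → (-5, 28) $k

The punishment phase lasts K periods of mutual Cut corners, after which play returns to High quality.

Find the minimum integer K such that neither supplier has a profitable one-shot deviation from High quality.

Need Σ_{k=1}^{K} ρ^k ≥ (28−14)/(14−5) = 1.5556 at ρ = 9/10.
At K = 1 the sum is 0.9000 < 1.5556; at K = 2 it is 1.7100 ≥ 1.5556.
So the minimum punishment length is K = 2.

2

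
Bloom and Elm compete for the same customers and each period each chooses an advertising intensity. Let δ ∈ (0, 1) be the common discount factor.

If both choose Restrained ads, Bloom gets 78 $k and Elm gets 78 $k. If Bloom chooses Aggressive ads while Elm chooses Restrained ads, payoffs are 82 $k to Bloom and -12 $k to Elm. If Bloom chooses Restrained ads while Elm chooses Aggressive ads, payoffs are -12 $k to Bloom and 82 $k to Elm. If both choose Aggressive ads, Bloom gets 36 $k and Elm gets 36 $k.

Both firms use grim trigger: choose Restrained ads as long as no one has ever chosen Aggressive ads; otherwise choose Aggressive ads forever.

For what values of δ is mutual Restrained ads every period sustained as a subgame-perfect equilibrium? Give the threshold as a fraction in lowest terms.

One-period gain from deviating is 82 − 78 = 4. The loss is 78 − 36 = 42 in every subsequent period, with present value 42·δ/(1−δ).
Deviation is unprofitable when 42·δ/(1−δ) ≥ 4, i.e. δ/(1−δ) ≥ 2/21.
Equivalently δ ≥ 4/(4+42) = 2/23.

2/23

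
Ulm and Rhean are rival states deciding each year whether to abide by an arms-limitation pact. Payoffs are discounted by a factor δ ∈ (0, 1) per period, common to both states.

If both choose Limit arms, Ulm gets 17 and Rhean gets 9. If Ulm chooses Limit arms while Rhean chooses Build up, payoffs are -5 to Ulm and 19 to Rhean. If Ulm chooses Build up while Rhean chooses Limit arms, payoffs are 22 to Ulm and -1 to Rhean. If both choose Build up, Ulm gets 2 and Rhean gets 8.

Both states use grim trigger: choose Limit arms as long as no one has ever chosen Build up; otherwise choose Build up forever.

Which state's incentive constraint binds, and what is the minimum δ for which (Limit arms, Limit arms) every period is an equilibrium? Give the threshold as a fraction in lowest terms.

Rhean; δ ≥ 10/11

Ulm's threshold: (22−17)/(22−2) = 1/4.
Rhean's threshold: (19−9)/(19−8) = 10/11.
1/4 < 10/11, so Rhean binds and δ* = 10/11.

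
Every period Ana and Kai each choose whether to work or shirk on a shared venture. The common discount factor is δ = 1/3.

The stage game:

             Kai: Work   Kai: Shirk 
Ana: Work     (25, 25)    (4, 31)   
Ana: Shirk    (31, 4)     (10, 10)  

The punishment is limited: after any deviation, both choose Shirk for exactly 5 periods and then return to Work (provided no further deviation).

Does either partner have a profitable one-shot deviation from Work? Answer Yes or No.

No

Comparing payoff streams over the 6 periods until play realigns: cooperate → 25(1+δ+…+δ^5); deviate → 31 + 10(δ+…+δ^5).
Cooperation is sustained iff (25−10)(δ+…+δ^5) ≥ 31−25.
δ+…+δ^5 = 1/3·(1−(1/3)^5)/(1−1/3) = 0.4979, and (31−25)/(25−10) = 0.4000.
0.4979 ≥ 0.4000, so cooperation is sustainable.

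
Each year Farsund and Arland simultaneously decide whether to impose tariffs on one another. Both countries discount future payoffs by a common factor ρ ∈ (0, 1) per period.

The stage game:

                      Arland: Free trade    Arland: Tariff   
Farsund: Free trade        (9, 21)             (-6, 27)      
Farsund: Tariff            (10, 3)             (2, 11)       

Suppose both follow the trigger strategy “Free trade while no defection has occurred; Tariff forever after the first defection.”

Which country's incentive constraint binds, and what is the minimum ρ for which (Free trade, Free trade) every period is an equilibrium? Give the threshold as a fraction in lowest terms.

Arland; ρ ≥ 3/8

Farsund: cooperation gives 9 each period; deviation gives 10 once then 2 forever.
  9/(1−ρ) ≥ 10 + 2ρ/(1−ρ) ⇒ ρ ≥ 1/8.
Arland: cooperation gives 21 each period; deviation gives 27 once then 11 forever.
  ρ ≥ 6/16 = 3/8.
Both must hold, so the binding constraint is Arland's: ρ ≥ 3/8.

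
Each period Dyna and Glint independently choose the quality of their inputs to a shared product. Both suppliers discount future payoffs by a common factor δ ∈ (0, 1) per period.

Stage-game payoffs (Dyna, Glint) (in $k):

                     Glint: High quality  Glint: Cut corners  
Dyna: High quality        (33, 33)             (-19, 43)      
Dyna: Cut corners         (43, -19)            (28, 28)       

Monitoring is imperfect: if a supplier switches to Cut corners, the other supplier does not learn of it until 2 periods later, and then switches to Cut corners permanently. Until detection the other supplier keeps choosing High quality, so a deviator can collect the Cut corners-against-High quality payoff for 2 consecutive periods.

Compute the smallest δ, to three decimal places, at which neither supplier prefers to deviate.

0.816

Deviating for the 2 undetected periods gains 43−33 = 10 per period over cooperation, then loses 33−28 = 5 per period forever once punishment starts.
Gain: 10(1 + δ + … + δ^1); loss: 5·δ^2/(1−δ).
No profitable deviation ⇔ 10(1−δ^2) ≤ 5·δ^2, i.e. δ^2 ≥ 10/(10+5) = 2/3.
Hence δ ≥ (2/3)^(1/2) ≈ 0.816.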